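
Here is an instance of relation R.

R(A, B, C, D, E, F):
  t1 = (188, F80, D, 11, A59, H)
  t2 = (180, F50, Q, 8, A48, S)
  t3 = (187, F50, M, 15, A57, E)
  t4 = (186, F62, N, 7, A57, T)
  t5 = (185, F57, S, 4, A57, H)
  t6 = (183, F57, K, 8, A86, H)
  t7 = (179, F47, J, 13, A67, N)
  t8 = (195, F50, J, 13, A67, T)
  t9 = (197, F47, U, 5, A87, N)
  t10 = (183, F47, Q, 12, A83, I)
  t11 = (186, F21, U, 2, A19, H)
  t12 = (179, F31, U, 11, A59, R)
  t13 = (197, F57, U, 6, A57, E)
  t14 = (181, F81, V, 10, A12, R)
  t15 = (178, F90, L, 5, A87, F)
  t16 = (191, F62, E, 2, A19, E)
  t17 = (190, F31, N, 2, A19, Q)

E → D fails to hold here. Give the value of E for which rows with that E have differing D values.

A57

E=A59: rows 1, 12 → D = 11, 11 ✓
E=A48: row 2 → D = 8 ✓
E=A57: rows 3, 4, 5, 13 → D takes values {15, 7, 4, 6} — violation
E=A86: row 6 → D = 8 ✓
E=A67: rows 7, 8 → D = 13, 13 ✓
E=A87: rows 9, 15 → D = 5, 5 ✓
E=A83: row 10 → D = 12 ✓
E=A19: rows 11, 16, 17 → D = 2, 2, 2 ✓
E=A12: row 14 → D = 10 ✓
The only E value with inconsistent D is E=A57.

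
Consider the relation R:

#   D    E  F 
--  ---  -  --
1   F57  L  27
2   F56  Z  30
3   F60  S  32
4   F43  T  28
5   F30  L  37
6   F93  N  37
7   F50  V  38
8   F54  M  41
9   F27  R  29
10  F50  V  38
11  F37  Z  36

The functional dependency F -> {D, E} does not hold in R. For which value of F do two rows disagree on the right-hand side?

F=27: row 1 → {D,E} = (F57, L) ✓
F=30: row 2 → {D,E} = (F56, Z) ✓
F=32: row 3 → {D,E} = (F60, S) ✓
F=28: row 4 → {D,E} = (F43, T) ✓
F=37: rows 5, 6 → {D,E} takes values {(F30, L), (F93, N)} — violation
F=38: rows 7, 10 → {D,E} = (F50, V), (F50, V) ✓
F=41: row 8 → {D,E} = (F54, M) ✓
F=29: row 9 → {D,E} = (F27, R) ✓
F=36: row 11 → {D,E} = (F37, Z) ✓
The only F value with inconsistent RHS is F=37.

37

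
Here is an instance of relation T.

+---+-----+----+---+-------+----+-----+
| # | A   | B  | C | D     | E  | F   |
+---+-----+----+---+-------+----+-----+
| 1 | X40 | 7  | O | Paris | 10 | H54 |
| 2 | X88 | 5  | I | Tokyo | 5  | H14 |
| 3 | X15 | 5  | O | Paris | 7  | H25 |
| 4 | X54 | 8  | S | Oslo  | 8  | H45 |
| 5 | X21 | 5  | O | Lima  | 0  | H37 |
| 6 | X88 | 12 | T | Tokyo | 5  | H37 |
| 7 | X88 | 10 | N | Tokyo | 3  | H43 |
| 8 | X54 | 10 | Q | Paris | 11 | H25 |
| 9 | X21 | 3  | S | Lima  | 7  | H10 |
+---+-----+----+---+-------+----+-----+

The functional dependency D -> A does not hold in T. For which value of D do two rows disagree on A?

D=Paris: rows 1, 3, 8 → A takes values {X40, X15, X54} — violation
D=Tokyo: rows 2, 6, 7 → A = X88, X88, X88 ✓
D=Oslo: row 4 → A = X54 ✓
D=Lima: rows 5, 9 → A = X21, X21 ✓
The only D value with inconsistent A is D=Paris.

Paris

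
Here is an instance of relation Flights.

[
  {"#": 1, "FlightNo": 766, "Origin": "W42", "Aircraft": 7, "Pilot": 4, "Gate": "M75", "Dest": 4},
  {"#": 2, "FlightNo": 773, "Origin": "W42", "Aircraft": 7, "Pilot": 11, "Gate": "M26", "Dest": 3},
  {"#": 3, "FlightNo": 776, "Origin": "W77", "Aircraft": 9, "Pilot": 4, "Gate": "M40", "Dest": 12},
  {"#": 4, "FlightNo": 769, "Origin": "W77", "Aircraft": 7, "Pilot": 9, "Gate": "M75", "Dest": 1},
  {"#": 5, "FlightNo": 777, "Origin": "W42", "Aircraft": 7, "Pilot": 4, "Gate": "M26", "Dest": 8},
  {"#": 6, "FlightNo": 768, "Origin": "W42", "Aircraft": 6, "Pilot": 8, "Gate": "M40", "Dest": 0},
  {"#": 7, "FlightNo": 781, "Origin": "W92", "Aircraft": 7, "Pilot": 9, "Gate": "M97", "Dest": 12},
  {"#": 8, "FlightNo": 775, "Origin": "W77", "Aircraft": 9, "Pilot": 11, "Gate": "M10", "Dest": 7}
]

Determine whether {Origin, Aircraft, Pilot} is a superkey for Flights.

Rows 1 and 5 have the same {Origin, Aircraft, Pilot} value (Origin=W42, Aircraft=7, Pilot=4) but are distinct tuples, so {Origin, Aircraft, Pilot} does not determine every attribute — not a superkey.

No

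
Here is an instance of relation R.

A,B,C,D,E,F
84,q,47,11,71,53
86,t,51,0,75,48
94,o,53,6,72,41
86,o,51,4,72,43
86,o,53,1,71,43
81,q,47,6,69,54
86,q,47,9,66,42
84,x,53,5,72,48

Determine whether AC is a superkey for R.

Two distinct rows share (A=86, C=51), so AC does not determine every attribute — not a superkey.

No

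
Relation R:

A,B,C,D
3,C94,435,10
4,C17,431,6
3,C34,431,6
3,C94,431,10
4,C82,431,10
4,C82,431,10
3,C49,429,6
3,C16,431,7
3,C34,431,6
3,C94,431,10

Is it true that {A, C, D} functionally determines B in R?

(A=3, C=435, D=10): 1 row → B = C94 ✓
(A=4, C=431, D=6): 1 row → B = C17 ✓
(A=3, C=431, D=6): 2 rows → B = C34, C34 ✓
(A=3, C=431, D=10): 2 rows → B = C94, C94 ✓
(A=4, C=431, D=10): 2 rows → B = C82, C82 ✓
(A=3, C=429, D=6): 1 row → B = C49 ✓
(A=3, C=431, D=7): 1 row → B = C16 ✓
Every {A, C, D} value is associated with a single B value, so {A, C, D} -> B holds.

Yes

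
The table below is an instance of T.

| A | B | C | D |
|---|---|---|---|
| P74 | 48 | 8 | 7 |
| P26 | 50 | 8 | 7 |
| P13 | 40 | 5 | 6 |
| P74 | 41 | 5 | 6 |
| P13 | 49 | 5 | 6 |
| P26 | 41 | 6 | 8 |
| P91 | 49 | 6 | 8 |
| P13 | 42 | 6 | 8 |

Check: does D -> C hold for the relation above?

D=7: 2 rows → C = 8, 8 ✓
D=6: 3 rows → C = 5, 5, 5 ✓
D=8: 3 rows → C = 6, 6, 6 ✓
Every D value is associated with a single C value, so D -> C holds.

Yes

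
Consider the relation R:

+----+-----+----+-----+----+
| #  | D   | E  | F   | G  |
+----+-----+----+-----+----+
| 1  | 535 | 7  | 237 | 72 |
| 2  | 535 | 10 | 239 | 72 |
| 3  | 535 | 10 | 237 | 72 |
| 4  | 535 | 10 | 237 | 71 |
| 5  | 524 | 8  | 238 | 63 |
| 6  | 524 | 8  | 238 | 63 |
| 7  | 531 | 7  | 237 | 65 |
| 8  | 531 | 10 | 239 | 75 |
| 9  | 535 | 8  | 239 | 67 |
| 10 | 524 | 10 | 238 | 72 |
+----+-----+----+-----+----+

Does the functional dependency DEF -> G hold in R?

(D=535, E=7, F=237): row 1 → G = 72 ✓
(D=535, E=10, F=239): row 2 → G = 72 ✓
(D=535, E=10, F=237): rows 3, 4 → G takes values {72, 71} — violation
(D=524, E=8, F=238): rows 5, 6 → G = 63, 63 ✓
(D=531, E=7, F=237): row 7 → G = 65 ✓
(D=531, E=10, F=239): row 8 → G = 75 ✓
(D=535, E=8, F=239): row 9 → G = 67 ✓
(D=524, E=10, F=238): row 10 → G = 72 ✓
Two rows agree on DEF but differ on G, so DEF -> G does not hold.

No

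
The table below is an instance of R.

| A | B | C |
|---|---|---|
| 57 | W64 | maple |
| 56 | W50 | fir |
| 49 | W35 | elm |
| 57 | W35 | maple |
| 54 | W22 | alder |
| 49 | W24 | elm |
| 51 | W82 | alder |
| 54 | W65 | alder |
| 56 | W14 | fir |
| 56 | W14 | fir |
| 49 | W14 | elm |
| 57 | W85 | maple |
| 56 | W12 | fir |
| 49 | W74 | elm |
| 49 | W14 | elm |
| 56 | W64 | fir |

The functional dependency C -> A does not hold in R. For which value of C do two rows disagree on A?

alder

C=maple: 3 rows → A = 57, 57, 57 ✓
C=fir: 5 rows → A = 56, 56, 56, 56, 56 ✓
C=elm: 5 rows → A = 49, 49, 49, 49, 49 ✓
C=alder: 3 rows → A takes values {54, 51} — violation
The only C value with inconsistent A is C=alder.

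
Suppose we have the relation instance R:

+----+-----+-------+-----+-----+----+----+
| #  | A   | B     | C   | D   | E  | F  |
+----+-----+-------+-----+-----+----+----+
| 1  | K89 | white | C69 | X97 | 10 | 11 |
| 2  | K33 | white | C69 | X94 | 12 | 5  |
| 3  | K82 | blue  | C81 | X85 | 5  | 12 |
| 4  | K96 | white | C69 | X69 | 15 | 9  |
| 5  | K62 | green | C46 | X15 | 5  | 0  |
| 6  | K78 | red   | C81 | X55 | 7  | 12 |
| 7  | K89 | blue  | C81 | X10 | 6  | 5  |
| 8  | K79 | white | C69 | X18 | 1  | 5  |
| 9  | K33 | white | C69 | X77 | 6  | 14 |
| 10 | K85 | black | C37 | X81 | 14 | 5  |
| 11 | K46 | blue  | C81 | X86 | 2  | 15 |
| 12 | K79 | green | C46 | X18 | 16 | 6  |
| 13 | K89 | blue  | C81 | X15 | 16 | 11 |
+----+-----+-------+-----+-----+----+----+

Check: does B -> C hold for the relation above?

B=white: rows 1, 2, 4, 8, 9 → C = C69, C69, C69, C69, C69 ✓
B=blue: rows 3, 7, 11, 13 → C = C81, C81, C81, C81 ✓
B=green: rows 5, 12 → C = C46, C46 ✓
B=red: row 6 → C = C81 ✓
B=black: row 10 → C = C37 ✓
Every B value is associated with a single C value, so B -> C holds.

Yes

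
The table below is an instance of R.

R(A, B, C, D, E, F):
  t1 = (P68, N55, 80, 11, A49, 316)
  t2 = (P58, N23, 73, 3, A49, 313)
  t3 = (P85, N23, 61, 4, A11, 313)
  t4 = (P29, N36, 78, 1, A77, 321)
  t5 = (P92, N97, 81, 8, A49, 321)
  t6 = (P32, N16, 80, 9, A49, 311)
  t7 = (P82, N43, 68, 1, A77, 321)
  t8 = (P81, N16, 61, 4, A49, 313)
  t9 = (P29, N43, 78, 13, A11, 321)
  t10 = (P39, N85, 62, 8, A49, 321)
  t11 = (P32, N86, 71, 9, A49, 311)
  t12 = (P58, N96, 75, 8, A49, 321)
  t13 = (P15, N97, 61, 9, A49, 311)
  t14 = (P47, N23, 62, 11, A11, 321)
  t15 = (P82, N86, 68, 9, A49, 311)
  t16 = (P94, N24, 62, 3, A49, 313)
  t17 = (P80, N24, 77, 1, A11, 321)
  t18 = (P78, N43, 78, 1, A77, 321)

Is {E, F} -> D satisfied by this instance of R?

No

(E=A49, F=316): row 1 → D = 11 ✓
(E=A49, F=313): rows 2, 8, 16 → D takes values {3, 4} — violation
(E=A11, F=313): row 3 → D = 4 ✓
(E=A77, F=321): rows 4, 7, 18 → D = 1, 1, 1 ✓
(E=A49, F=321): rows 5, 10, 12 → D = 8, 8, 8 ✓
(E=A49, F=311): rows 6, 11, 13, 15 → D = 9, 9, 9, 9 ✓
(E=A11, F=321): rows 9, 14, 17 → D takes values {13, 11, 1} — violation
Two rows agree on {E, F} but differ on D, so {E, F} -> D does not hold.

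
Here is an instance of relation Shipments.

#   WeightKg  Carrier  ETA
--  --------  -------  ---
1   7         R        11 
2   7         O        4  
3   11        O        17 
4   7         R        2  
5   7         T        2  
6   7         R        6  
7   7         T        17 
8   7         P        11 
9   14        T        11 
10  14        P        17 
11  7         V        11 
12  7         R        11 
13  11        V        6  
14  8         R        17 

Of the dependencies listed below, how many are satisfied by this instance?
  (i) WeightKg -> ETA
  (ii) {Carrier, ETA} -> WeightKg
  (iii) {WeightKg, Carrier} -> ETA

1

(i) WeightKg -> ETA: WeightKg=7: rows 1, 2, 4, 5, 6, 7, 8, 11, 12 → ETA takes values {11, 4, 2, 6, 17} — violation; WeightKg=11: rows 3, 13 → ETA takes values {17, 6} — violation; WeightKg=14: rows 9, 10 → ETA takes values {11, 17} — violation — fails.
(ii) {Carrier, ETA} -> WeightKg: every LHS value maps to a single RHS value — holds.
(iii) {WeightKg, Carrier} -> ETA: (WeightKg=7, Carrier=R): rows 1, 4, 6, 12 → ETA takes values {11, 2, 6} — violation; (WeightKg=7, Carrier=T): rows 5, 7 → ETA takes values {2, 17} — violation — fails.
1 of the 3 dependencies holds.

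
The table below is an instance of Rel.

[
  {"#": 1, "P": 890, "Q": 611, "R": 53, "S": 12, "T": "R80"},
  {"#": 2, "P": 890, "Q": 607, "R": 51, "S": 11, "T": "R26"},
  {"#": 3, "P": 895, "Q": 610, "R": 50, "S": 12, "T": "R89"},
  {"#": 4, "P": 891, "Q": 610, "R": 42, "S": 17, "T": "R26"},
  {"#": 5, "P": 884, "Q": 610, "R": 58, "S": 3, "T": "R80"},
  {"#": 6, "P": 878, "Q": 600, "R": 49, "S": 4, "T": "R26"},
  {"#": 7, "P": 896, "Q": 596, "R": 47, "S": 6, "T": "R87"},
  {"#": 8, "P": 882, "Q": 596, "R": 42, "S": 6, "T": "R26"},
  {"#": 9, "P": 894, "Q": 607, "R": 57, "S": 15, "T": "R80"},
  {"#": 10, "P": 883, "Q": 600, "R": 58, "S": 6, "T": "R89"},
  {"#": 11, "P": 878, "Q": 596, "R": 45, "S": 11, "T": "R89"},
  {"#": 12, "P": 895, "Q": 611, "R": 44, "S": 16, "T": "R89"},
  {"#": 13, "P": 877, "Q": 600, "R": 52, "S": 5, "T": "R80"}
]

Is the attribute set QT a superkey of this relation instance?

Yes

All 13 rows have distinct QT values, so QT → (all attributes) holds and QT is a superkey.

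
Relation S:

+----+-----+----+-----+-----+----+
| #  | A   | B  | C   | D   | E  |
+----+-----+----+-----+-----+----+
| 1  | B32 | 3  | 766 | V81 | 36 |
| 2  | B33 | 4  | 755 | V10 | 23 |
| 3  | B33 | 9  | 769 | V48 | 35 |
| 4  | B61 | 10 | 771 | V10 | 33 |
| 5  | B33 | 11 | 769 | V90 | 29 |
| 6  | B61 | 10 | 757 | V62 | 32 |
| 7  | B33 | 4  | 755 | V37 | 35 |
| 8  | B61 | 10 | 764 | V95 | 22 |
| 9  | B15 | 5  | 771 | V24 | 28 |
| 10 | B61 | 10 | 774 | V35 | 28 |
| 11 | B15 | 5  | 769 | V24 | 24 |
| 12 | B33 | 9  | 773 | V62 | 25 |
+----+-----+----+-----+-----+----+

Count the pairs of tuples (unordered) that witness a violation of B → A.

B=4: all 2 rows agree on A — 0 pairs.
B=9: all 2 rows agree on A — 0 pairs.
B=10: all 4 rows agree on A — 0 pairs.
B=5: all 2 rows agree on A — 0 pairs.

0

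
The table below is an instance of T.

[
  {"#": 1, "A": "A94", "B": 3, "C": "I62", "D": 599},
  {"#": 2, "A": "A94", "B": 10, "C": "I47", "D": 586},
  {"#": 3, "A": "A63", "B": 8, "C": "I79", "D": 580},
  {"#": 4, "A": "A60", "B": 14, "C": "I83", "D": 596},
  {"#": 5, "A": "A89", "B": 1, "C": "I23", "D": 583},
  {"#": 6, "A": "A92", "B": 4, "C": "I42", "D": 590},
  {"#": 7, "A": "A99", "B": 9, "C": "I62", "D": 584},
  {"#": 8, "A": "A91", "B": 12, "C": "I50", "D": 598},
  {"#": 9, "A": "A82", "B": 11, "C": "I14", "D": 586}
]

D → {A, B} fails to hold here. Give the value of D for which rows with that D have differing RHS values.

586

D=599: row 1 → {A,B} = (A94, 3) ✓
D=586: rows 2, 9 → {A,B} takes values {(A94, 10), (A82, 11)} — violation
D=580: row 3 → {A,B} = (A63, 8) ✓
D=596: row 4 → {A,B} = (A60, 14) ✓
D=583: row 5 → {A,B} = (A89, 1) ✓
D=590: row 6 → {A,B} = (A92, 4) ✓
D=584: row 7 → {A,B} = (A99, 9) ✓
D=598: row 8 → {A,B} = (A91, 12) ✓
The only D value with inconsistent RHS is D=586.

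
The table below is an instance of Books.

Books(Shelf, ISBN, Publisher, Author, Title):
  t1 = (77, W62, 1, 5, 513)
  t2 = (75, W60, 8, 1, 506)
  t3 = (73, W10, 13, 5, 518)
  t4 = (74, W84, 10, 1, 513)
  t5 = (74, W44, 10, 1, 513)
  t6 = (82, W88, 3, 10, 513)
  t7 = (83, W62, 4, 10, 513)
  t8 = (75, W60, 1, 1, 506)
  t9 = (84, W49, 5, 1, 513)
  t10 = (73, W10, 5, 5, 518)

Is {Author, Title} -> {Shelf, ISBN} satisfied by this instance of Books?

No

(Author=5, Title=513): row 1 → {Shelf,ISBN} = (77, W62) ✓
(Author=1, Title=506): rows 2, 8 → {Shelf,ISBN} = (75, W60), (75, W60) ✓
(Author=5, Title=518): rows 3, 10 → {Shelf,ISBN} = (73, W10), (73, W10) ✓
(Author=1, Title=513): rows 4, 5, 9 → {Shelf,ISBN} takes values {(74, W84), (74, W44), (84, W49)} — violation
(Author=10, Title=513): rows 6, 7 → {Shelf,ISBN} takes values {(82, W88), (83, W62)} — violation
Two rows agree on {Author, Title} but differ on {Shelf, ISBN}, so {Author, Title} -> {Shelf, ISBN} does not hold.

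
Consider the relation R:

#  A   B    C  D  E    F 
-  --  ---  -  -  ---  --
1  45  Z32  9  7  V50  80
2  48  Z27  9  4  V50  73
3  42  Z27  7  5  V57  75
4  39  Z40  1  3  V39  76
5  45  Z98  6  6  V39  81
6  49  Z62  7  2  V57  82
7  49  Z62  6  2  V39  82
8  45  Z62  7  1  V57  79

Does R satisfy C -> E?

Yes

C=9: rows 1, 2 → E = V50, V50 ✓
C=7: rows 3, 6, 8 → E = V57, V57, V57 ✓
C=1: row 4 → E = V39 ✓
C=6: rows 5, 7 → E = V39, V39 ✓
Every C value is associated with a single E value, so C -> E holds.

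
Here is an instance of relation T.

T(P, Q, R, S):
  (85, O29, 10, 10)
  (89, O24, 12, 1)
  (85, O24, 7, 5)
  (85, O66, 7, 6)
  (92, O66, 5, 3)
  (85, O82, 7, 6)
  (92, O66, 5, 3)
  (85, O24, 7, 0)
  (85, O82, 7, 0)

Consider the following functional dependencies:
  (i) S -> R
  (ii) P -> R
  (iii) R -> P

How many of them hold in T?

(i) S -> R: every LHS value maps to a single RHS value — holds.
(ii) P -> R: P=85: 6 rows → R takes values {10, 7} — violation — fails.
(iii) R -> P: every LHS value maps to a single RHS value — holds.
2 of the 3 dependencies hold.

2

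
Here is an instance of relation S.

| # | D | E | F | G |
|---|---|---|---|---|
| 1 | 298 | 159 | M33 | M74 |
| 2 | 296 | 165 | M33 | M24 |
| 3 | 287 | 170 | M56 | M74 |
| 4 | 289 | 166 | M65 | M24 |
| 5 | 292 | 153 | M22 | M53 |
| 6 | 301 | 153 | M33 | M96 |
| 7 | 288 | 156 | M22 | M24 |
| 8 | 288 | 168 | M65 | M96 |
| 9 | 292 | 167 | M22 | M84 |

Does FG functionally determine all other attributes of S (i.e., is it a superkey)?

All 9 rows have distinct FG values, so FG → (all attributes) holds and FG is a superkey.

Yes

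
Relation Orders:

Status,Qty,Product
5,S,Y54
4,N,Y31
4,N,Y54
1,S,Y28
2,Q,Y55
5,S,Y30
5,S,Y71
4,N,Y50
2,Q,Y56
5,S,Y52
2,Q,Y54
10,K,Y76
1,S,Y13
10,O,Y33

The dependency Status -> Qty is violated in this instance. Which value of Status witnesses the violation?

Status=5: 4 rows → Qty = S, S, S, S ✓
Status=4: 3 rows → Qty = N, N, N ✓
Status=1: 2 rows → Qty = S, S ✓
Status=2: 3 rows → Qty = Q, Q, Q ✓
Status=10: 2 rows → Qty takes values {K, O} — violation
The only Status value with inconsistent Qty is Status=10.

10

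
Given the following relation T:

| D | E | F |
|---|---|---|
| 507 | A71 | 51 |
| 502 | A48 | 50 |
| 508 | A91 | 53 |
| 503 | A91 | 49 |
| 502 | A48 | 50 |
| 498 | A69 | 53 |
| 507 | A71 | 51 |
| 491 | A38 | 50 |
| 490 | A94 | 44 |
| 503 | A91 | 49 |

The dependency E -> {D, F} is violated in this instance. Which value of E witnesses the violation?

E=A71: 2 rows → {D,F} = (507, 51), (507, 51) ✓
E=A48: 2 rows → {D,F} = (502, 50), (502, 50) ✓
E=A91: 3 rows → {D,F} takes values {(508, 53), (503, 49)} — violation
E=A69: 1 row → {D,F} = (498, 53) ✓
E=A38: 1 row → {D,F} = (491, 50) ✓
E=A94: 1 row → {D,F} = (490, 44) ✓
The only E value with inconsistent RHS is E=A91.

A91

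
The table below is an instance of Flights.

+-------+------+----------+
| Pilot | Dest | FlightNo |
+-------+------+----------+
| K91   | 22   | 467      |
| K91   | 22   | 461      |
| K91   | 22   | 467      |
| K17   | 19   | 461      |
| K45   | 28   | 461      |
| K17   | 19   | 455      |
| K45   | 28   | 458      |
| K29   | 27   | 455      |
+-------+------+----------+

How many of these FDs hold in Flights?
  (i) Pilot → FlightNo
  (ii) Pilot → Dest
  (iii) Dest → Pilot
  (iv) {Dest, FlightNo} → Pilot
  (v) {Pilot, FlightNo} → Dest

(i) Pilot → FlightNo: Pilot=K91: 3 rows → FlightNo takes values {467, 461} — violation; Pilot=K17: 2 rows → FlightNo takes values {461, 455} — violation; Pilot=K45: 2 rows → FlightNo takes values {461, 458} — violation — fails.
(ii) Pilot → Dest: every LHS value maps to a single RHS value — holds.
(iii) Dest → Pilot: every LHS value maps to a single RHS value — holds.
(iv) {Dest, FlightNo} → Pilot: every LHS value maps to a single RHS value — holds.
(v) {Pilot, FlightNo} → Dest: every LHS value maps to a single RHS value — holds.
4 of the 5 dependencies hold.

4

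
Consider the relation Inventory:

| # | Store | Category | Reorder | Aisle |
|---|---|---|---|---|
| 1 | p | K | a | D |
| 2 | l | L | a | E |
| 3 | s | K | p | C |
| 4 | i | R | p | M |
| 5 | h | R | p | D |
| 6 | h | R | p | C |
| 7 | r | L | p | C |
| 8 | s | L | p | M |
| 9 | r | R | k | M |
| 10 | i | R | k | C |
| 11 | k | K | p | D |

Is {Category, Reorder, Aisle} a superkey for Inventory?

All 11 rows have distinct {Category, Reorder, Aisle} values, so {Category, Reorder, Aisle} → (all attributes) holds and {Category, Reorder, Aisle} is a superkey.

Yes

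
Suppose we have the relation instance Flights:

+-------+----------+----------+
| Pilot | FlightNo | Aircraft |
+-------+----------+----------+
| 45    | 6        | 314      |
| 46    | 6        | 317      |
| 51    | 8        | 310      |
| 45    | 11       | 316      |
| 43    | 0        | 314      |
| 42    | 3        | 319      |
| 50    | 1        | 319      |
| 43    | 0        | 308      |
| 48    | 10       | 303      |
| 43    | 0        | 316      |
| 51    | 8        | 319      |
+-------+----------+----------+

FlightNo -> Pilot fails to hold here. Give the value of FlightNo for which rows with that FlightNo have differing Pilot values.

6

FlightNo=6: 2 rows → Pilot takes values {45, 46} — violation
FlightNo=8: 2 rows → Pilot = 51, 51 ✓
FlightNo=11: 1 row → Pilot = 45 ✓
FlightNo=0: 3 rows → Pilot = 43, 43, 43 ✓
FlightNo=3: 1 row → Pilot = 42 ✓
FlightNo=1: 1 row → Pilot = 50 ✓
FlightNo=10: 1 row → Pilot = 48 ✓
The only FlightNo value with inconsistent Pilot is FlightNo=6.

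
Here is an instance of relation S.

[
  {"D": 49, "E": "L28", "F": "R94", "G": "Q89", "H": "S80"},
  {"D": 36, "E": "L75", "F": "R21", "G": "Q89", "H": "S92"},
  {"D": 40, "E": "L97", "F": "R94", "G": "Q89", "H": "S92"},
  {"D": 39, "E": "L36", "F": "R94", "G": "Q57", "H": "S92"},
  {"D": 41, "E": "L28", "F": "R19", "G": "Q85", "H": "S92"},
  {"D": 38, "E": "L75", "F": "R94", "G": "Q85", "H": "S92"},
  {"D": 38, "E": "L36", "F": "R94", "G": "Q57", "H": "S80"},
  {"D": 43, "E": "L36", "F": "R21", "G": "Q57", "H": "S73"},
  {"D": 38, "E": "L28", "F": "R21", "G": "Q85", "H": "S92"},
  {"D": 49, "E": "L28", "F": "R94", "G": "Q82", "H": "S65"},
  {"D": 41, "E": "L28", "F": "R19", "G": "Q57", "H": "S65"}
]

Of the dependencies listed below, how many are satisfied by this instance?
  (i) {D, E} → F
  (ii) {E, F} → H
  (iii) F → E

(i) {D, E} → F: every LHS value maps to a single RHS value — holds.
(ii) {E, F} → H: (E=L28, F=R94): 2 rows → H takes values {S80, S65} — violation; (E=L36, F=R94): 2 rows → H takes values {S92, S80} — violation; (E=L28, F=R19): 2 rows → H takes values {S92, S65} — violation — fails.
(iii) F → E: F=R94: 6 rows → E takes values {L28, L97, L36, L75} — violation; F=R21: 3 rows → E takes values {L75, L36, L28} — violation — fails.
1 of the 3 dependencies holds.

1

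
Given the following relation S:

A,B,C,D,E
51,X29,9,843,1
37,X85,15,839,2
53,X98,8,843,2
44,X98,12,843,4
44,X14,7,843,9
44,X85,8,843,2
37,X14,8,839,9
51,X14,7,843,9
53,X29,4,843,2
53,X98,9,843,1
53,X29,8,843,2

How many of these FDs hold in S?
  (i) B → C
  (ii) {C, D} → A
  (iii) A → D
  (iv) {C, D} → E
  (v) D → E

(i) B → C: B=X29: 3 rows → C takes values {9, 4, 8} — violation; B=X85: 2 rows → C takes values {15, 8} — violation; B=X98: 3 rows → C takes values {8, 12, 9} — violation; B=X14: 3 rows → C takes values {7, 8} — violation — fails.
(ii) {C, D} → A: (C=9, D=843): 2 rows → A takes values {51, 53} — violation; (C=8, D=843): 3 rows → A takes values {53, 44} — violation; (C=7, D=843): 2 rows → A takes values {44, 51} — violation — fails.
(iii) A → D: every LHS value maps to a single RHS value — holds.
(iv) {C, D} → E: every LHS value maps to a single RHS value — holds.
(v) D → E: D=843: 9 rows → E takes values {1, 2, 4, 9} — violation; D=839: 2 rows → E takes values {2, 9} — violation — fails.
2 of the 5 dependencies hold.

2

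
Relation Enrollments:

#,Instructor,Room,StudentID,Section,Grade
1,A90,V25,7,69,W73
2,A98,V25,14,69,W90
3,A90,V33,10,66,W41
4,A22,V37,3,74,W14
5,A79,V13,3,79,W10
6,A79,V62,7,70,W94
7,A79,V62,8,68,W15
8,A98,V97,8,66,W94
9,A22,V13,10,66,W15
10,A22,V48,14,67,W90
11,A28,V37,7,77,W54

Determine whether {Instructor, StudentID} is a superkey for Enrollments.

Yes

All 11 rows have distinct {Instructor, StudentID} values, so {Instructor, StudentID} → (all attributes) holds and {Instructor, StudentID} is a superkey.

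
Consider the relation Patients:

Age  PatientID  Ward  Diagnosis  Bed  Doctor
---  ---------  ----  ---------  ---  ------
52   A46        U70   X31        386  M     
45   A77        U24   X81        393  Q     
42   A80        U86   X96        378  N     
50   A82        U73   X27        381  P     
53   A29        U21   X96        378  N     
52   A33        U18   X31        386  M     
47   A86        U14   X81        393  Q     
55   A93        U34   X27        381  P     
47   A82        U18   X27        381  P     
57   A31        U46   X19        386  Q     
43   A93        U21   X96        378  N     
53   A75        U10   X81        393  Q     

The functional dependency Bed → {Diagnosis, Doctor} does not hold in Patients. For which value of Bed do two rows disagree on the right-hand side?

386

Bed=386: 3 rows → {Diagnosis,Doctor} takes values {(X31, M), (X19, Q)} — violation
Bed=393: 3 rows → {Diagnosis,Doctor} = (X81, Q), (X81, Q), (X81, Q) ✓
Bed=378: 3 rows → {Diagnosis,Doctor} = (X96, N), (X96, N), (X96, N) ✓
Bed=381: 3 rows → {Diagnosis,Doctor} = (X27, P), (X27, P), (X27, P) ✓
The only Bed value with inconsistent RHS is Bed=386.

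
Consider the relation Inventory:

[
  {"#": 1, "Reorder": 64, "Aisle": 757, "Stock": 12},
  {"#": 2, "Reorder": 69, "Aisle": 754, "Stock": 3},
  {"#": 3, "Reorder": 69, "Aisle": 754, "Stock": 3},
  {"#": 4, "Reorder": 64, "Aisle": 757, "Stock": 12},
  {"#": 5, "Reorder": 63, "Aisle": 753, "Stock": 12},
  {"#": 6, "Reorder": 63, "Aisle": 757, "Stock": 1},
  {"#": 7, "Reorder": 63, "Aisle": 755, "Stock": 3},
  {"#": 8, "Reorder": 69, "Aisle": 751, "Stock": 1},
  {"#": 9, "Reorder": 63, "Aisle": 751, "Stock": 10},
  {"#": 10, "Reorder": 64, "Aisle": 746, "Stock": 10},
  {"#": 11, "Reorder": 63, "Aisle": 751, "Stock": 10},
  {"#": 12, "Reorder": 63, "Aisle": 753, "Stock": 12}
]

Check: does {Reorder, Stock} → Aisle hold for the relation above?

Yes

(Reorder=64, Stock=12): rows 1, 4 → Aisle = 757, 757 ✓
(Reorder=69, Stock=3): rows 2, 3 → Aisle = 754, 754 ✓
(Reorder=63, Stock=12): rows 5, 12 → Aisle = 753, 753 ✓
(Reorder=63, Stock=1): row 6 → Aisle = 757 ✓
(Reorder=63, Stock=3): row 7 → Aisle = 755 ✓
(Reorder=69, Stock=1): row 8 → Aisle = 751 ✓
(Reorder=63, Stock=10): rows 9, 11 → Aisle = 751, 751 ✓
(Reorder=64, Stock=10): row 10 → Aisle = 746 ✓
Every {Reorder, Stock} value is associated with a single Aisle value, so {Reorder, Stock} → Aisle holds.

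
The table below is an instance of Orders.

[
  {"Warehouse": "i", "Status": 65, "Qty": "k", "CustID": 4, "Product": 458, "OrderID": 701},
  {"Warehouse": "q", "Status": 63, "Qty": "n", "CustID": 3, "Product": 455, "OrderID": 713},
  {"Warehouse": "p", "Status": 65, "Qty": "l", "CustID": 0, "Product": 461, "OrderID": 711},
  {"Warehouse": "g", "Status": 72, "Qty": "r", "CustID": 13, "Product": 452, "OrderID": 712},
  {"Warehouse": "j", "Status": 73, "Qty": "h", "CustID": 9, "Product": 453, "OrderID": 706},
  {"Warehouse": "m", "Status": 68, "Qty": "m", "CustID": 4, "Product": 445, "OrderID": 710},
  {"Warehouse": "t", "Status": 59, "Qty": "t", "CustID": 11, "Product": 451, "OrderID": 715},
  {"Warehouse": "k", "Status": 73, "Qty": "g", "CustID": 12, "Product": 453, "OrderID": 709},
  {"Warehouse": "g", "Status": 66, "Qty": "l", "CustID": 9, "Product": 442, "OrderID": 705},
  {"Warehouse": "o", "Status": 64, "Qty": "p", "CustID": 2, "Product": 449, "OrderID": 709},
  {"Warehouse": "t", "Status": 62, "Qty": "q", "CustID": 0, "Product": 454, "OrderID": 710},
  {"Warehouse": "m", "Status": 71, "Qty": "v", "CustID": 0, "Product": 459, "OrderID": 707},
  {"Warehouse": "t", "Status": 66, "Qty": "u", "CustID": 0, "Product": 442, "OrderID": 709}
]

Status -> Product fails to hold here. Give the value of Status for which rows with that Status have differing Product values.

65

Status=65: 2 rows → Product takes values {458, 461} — violation
Status=63: 1 row → Product = 455 ✓
Status=72: 1 row → Product = 452 ✓
Status=73: 2 rows → Product = 453, 453 ✓
Status=68: 1 row → Product = 445 ✓
Status=59: 1 row → Product = 451 ✓
Status=66: 2 rows → Product = 442, 442 ✓
Status=64: 1 row → Product = 449 ✓
Status=62: 1 row → Product = 454 ✓
Status=71: 1 row → Product = 459 ✓
The only Status value with inconsistent Product is Status=65.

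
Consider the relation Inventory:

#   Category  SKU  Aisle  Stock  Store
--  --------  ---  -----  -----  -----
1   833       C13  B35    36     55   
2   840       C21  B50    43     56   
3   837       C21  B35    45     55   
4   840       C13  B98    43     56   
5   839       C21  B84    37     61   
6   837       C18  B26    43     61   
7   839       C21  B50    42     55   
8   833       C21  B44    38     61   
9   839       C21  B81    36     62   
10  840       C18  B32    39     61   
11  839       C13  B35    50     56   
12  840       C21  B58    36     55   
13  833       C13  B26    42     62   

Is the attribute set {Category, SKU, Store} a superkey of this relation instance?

Yes

All 13 rows have distinct {Category, SKU, Store} values, so {Category, SKU, Store} → (all attributes) holds and {Category, SKU, Store} is a superkey.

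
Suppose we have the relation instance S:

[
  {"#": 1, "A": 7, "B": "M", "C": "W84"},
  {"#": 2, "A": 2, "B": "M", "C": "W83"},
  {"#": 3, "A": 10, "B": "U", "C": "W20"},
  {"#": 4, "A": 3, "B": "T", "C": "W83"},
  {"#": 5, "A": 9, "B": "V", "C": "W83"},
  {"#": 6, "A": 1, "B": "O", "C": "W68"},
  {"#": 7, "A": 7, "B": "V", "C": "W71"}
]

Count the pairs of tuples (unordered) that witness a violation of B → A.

B=M: violating pairs (1,2) — 1 pair.
B=V: violating pairs (5,7) — 1 pair.

2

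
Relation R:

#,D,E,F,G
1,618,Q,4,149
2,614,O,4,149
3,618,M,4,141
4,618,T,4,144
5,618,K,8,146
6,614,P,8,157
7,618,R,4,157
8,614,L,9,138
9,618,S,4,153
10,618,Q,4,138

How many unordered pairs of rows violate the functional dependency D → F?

D=618: violating pairs (1,5), (3,5), (4,5), (5,7), (5,9), (5,10) — 6 pairs.
D=614: violating pairs (2,6), (2,8), (6,8) — 3 pairs.

9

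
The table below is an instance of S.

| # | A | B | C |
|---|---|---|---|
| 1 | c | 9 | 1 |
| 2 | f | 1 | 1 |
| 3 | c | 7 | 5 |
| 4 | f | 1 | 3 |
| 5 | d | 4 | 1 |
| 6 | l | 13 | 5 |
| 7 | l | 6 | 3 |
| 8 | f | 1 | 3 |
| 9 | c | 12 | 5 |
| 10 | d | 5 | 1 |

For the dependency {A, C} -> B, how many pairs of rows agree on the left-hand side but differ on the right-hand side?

(A=c, C=5): violating pairs (3,9) — 1 pair.
(A=f, C=3): all 2 rows agree on B — 0 pairs.
(A=d, C=1): violating pairs (5,10) — 1 pair.

2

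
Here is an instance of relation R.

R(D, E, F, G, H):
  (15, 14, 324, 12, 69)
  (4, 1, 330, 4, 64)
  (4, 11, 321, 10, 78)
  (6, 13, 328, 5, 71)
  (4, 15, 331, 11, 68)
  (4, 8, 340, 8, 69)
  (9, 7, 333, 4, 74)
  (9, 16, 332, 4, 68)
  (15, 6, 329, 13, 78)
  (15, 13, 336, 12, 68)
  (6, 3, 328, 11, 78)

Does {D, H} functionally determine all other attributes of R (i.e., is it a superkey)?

All 11 rows have distinct {D, H} values, so {D, H} → (all attributes) holds and {D, H} is a superkey.

Yes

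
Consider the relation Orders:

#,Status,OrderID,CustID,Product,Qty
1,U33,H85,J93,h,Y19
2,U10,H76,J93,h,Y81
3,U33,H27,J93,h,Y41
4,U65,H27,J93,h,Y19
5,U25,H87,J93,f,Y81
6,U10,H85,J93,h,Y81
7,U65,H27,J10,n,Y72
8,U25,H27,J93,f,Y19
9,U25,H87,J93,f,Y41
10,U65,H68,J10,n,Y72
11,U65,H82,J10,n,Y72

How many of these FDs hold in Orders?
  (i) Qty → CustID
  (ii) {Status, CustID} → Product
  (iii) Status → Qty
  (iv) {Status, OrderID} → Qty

(i) Qty → CustID: every LHS value maps to a single RHS value — holds.
(ii) {Status, CustID} → Product: every LHS value maps to a single RHS value — holds.
(iii) Status → Qty: Status=U33: rows 1, 3 → Qty takes values {Y19, Y41} — violation; Status=U65: rows 4, 7, 10, 11 → Qty takes values {Y19, Y72} — violation; Status=U25: rows 5, 8, 9 → Qty takes values {Y81, Y19, Y41} — violation — fails.
(iv) {Status, OrderID} → Qty: (Status=U65, OrderID=H27): rows 4, 7 → Qty takes values {Y19, Y72} — violation; (Status=U25, OrderID=H87): rows 5, 9 → Qty takes values {Y81, Y41} — violation — fails.
2 of the 4 dependencies hold.

2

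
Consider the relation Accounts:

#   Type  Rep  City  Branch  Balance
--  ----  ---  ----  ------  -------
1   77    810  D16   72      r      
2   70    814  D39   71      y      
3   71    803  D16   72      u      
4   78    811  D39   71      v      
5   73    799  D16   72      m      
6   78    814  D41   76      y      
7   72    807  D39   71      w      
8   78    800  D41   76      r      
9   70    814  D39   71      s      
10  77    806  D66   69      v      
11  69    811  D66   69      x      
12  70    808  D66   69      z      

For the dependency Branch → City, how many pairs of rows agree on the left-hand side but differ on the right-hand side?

0

Branch=72: all 3 rows agree on City — 0 pairs.
Branch=71: all 4 rows agree on City — 0 pairs.
Branch=76: all 2 rows agree on City — 0 pairs.
Branch=69: all 3 rows agree on City — 0 pairs.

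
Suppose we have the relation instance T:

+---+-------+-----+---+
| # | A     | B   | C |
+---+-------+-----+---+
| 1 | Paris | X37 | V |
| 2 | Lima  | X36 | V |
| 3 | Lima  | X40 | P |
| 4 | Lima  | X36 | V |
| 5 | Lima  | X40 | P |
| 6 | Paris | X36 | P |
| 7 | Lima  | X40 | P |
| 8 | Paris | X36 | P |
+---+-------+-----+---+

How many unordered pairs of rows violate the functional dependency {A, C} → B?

(A=Lima, C=V): all 2 rows agree on B — 0 pairs.
(A=Lima, C=P): all 3 rows agree on B — 0 pairs.
(A=Paris, C=P): all 2 rows agree on B — 0 pairs.

0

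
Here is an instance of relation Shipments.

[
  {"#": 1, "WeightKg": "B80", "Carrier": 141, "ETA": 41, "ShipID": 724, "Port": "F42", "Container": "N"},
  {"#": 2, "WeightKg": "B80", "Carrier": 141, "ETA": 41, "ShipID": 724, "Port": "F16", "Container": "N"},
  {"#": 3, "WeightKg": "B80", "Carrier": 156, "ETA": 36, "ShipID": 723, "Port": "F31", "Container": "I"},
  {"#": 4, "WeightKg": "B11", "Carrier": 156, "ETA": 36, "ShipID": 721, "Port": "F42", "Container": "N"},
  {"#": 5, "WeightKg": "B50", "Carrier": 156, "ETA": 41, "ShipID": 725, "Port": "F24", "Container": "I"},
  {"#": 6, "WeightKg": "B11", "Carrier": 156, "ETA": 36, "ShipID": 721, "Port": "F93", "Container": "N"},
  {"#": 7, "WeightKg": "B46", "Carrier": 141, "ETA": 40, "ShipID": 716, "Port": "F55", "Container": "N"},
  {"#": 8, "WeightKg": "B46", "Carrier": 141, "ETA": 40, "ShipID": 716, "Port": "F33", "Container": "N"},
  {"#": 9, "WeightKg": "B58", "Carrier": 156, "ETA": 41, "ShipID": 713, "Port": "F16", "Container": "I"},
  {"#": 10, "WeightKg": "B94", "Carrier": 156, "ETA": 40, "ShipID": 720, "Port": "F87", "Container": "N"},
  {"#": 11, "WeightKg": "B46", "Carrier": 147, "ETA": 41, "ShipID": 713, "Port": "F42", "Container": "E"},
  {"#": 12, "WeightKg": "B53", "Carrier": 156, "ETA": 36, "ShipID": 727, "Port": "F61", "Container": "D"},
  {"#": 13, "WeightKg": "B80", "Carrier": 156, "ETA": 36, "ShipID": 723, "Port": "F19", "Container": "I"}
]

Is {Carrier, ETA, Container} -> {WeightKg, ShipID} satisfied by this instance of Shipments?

(Carrier=141, ETA=41, Container=N): rows 1, 2 → {WeightKg,ShipID} = (B80, 724), (B80, 724) ✓
(Carrier=156, ETA=36, Container=I): rows 3, 13 → {WeightKg,ShipID} = (B80, 723), (B80, 723) ✓
(Carrier=156, ETA=36, Container=N): rows 4, 6 → {WeightKg,ShipID} = (B11, 721), (B11, 721) ✓
(Carrier=156, ETA=41, Container=I): rows 5, 9 → {WeightKg,ShipID} takes values {(B50, 725), (B58, 713)} — violation
(Carrier=141, ETA=40, Container=N): rows 7, 8 → {WeightKg,ShipID} = (B46, 716), (B46, 716) ✓
(Carrier=156, ETA=40, Container=N): row 10 → {WeightKg,ShipID} = (B94, 720) ✓
(Carrier=147, ETA=41, Container=E): row 11 → {WeightKg,ShipID} = (B46, 713) ✓
(Carrier=156, ETA=36, Container=D): row 12 → {WeightKg,ShipID} = (B53, 727) ✓
Two rows agree on {Carrier, ETA, Container} but differ on {WeightKg, ShipID}, so {Carrier, ETA, Container} -> {WeightKg, ShipID} does not hold.

No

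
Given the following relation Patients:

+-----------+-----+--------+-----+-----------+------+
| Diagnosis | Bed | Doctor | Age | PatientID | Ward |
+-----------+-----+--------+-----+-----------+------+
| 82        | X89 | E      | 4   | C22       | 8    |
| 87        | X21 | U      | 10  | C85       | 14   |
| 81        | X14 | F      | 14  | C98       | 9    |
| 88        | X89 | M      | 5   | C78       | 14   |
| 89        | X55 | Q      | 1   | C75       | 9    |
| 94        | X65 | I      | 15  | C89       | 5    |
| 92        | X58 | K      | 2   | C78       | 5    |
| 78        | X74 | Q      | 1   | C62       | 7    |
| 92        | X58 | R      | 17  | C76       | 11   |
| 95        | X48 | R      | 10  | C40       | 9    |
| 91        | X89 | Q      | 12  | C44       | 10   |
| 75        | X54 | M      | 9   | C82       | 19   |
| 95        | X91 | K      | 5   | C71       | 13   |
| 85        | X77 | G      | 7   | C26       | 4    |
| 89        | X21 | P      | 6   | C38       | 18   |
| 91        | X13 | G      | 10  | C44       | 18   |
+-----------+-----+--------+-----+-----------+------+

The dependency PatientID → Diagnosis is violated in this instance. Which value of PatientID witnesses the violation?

C78

PatientID=C22: 1 row → Diagnosis = 82 ✓
PatientID=C85: 1 row → Diagnosis = 87 ✓
PatientID=C98: 1 row → Diagnosis = 81 ✓
PatientID=C78: 2 rows → Diagnosis takes values {88, 92} — violation
PatientID=C75: 1 row → Diagnosis = 89 ✓
PatientID=C89: 1 row → Diagnosis = 94 ✓
PatientID=C62: 1 row → Diagnosis = 78 ✓
PatientID=C76: 1 row → Diagnosis = 92 ✓
PatientID=C40: 1 row → Diagnosis = 95 ✓
PatientID=C44: 2 rows → Diagnosis = 91, 91 ✓
PatientID=C82: 1 row → Diagnosis = 75 ✓
PatientID=C71: 1 row → Diagnosis = 95 ✓
PatientID=C26: 1 row → Diagnosis = 85 ✓
PatientID=C38: 1 row → Diagnosis = 89 ✓
The only PatientID value with inconsistent Diagnosis is PatientID=C78.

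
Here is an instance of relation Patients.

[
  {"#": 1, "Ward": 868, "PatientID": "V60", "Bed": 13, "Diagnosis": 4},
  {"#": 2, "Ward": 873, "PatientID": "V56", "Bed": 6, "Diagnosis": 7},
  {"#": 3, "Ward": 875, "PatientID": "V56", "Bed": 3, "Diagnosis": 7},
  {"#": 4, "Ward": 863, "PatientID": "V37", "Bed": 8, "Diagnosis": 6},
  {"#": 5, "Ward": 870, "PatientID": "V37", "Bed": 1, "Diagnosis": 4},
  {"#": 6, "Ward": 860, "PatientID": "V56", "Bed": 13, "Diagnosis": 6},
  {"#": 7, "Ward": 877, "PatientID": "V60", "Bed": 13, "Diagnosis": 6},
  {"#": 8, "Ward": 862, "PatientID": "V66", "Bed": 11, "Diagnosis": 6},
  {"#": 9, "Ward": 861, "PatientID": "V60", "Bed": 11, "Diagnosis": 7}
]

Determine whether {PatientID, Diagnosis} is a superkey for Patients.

Rows 2 and 3 have the same {PatientID, Diagnosis} value (PatientID=V56, Diagnosis=7) but are distinct tuples, so {PatientID, Diagnosis} does not determine every attribute — not a superkey.

No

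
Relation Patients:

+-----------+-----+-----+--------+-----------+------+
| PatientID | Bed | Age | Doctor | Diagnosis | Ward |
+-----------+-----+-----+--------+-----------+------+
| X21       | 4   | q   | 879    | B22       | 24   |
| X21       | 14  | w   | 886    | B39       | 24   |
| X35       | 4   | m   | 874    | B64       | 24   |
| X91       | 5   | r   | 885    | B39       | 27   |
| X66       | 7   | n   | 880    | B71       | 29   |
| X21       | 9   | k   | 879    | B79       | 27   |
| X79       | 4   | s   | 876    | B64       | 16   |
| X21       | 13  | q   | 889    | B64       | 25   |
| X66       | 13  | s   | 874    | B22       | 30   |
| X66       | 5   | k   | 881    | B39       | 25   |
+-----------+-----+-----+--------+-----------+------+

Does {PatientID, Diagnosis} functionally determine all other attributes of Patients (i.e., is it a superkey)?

Yes

All 10 rows have distinct {PatientID, Diagnosis} values, so {PatientID, Diagnosis} → (all attributes) holds and {PatientID, Diagnosis} is a superkey.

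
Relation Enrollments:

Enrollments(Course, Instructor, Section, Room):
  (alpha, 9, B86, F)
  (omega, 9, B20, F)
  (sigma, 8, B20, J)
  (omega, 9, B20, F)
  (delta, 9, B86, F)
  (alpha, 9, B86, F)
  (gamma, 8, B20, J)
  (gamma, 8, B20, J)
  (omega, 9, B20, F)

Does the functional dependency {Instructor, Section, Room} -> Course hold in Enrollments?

No

(Instructor=9, Section=B86, Room=F): 3 rows → Course takes values {alpha, delta} — violation
(Instructor=9, Section=B20, Room=F): 3 rows → Course = omega, omega, omega ✓
(Instructor=8, Section=B20, Room=J): 3 rows → Course takes values {sigma, gamma} — violation
Two rows agree on {Instructor, Section, Room} but differ on Course, so {Instructor, Section, Room} -> Course does not hold.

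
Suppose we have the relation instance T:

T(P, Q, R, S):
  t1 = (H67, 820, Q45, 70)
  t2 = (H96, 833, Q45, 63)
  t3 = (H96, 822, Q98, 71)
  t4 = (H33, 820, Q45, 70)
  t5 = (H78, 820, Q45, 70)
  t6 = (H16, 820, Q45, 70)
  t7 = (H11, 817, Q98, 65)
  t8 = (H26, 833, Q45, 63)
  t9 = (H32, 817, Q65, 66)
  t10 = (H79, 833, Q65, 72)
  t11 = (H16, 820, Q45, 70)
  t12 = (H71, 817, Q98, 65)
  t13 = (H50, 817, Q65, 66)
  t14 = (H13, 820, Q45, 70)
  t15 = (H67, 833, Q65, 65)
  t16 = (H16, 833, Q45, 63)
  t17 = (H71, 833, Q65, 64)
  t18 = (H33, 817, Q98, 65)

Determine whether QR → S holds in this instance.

No

(Q=820, R=Q45): rows 1, 4, 5, 6, 11, 14 → S = 70, 70, 70, 70, 70, 70 ✓
(Q=833, R=Q45): rows 2, 8, 16 → S = 63, 63, 63 ✓
(Q=822, R=Q98): row 3 → S = 71 ✓
(Q=817, R=Q98): rows 7, 12, 18 → S = 65, 65, 65 ✓
(Q=817, R=Q65): rows 9, 13 → S = 66, 66 ✓
(Q=833, R=Q65): rows 10, 15, 17 → S takes values {72, 65, 64} — violation
Two rows agree on QR but differ on S, so QR → S does not hold.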